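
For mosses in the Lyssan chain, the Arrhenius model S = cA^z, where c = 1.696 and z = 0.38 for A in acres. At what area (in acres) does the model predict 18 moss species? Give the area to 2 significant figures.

18 = 1.696 × A^0.38  ⇒  A^0.38 = 18/1.696 = 10.61
ln A = ln(10.61) / 0.38 = 2.3621 / 0.38 = 6.2161
A = e^6.2161 ≈ 500.7 acres

500 acres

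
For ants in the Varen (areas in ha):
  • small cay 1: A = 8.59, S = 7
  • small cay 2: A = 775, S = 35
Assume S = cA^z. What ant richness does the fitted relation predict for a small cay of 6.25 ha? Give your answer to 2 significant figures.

6.2

z = ln(35/7) / ln(775/8.59) = 1.6094 / 4.5023 = 0.3575
c = 7 / 8.59^0.3575 = 7 / 2.157 = 3.245
S₃ = 3.245 × 6.25^0.3575 = 3.245 × 1.925 ≈ 6.248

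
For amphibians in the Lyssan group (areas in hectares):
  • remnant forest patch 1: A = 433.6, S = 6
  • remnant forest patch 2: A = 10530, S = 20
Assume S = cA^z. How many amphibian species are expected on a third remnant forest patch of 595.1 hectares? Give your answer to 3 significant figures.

6.76

z = ln(20/6) / ln(10530/433.6) = 1.2040 / 3.1899 = 0.3774
c = 6 / 433.6^0.3774 = 6 / 9.893 = 0.6065
S₃ = 0.6065 × 595.1^0.3774 = 0.6065 × 11.15 ≈ 6.762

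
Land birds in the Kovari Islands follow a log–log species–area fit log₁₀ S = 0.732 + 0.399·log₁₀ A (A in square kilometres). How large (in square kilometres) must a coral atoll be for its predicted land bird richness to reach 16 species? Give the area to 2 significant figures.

16 = 5.395 × A^0.399  ⇒  A^0.399 = 16/5.395 = 2.966
ln A = ln(2.966) / 0.399 = 1.0871 / 0.399 = 2.7246
A = e^2.7246 ≈ 15.25 square kilometres

15 square kilometres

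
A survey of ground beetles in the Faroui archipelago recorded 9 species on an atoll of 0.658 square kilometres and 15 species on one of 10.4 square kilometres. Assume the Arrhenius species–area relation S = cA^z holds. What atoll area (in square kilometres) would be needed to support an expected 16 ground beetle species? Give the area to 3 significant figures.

z = ln(15/9) / ln(10.4/0.658) = 0.5108 / 2.7604 = 0.1851
c = 9 / 0.658^0.1851 = 9 / 0.9255 = 9.725
A = (16/9.725)^(1/0.1851) ⇒ ln A = ln(1.645)/0.1851 = 2.6906
A = e^2.6906 ≈ 14.74 square kilometres

14.7 square kilometres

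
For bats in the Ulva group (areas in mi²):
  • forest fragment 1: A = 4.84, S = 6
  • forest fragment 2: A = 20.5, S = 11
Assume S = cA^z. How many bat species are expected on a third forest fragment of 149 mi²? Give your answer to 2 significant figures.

z = ln(11/6) / ln(20.5/4.84) = 0.6061 / 1.4435 = 0.4199
c = 6 / 4.84^0.4199 = 6 / 1.939 = 3.094
S₃ = 3.094 × 149^0.4199 = 3.094 × 8.176 ≈ 25.3

25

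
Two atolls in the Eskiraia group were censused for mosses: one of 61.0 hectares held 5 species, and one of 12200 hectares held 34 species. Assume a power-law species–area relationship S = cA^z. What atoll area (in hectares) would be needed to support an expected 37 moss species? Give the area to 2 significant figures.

z = ln(34/5) / ln(12200/61) = 1.9169 / 5.2983 = 0.3618
c = 5 / 61^0.3618 = 5 / 4.425 = 1.13
A = (37/1.13)^(1/0.3618) ⇒ ln A = ln(32.75)/0.3618 = 9.6429
A = e^9.6429 ≈ 15412 hectares

15000 hectares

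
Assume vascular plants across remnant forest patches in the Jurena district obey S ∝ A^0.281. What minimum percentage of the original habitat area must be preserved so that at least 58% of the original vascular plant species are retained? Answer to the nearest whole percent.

Need (A_new/A_old)^0.281 = 0.58, so A_new/A_old = 0.58^(1/0.281) = 0.58^3.559
ln(A_new/A_old) = ln 0.58 / 0.281 = -0.5447 / 0.281 = -1.9385
A_new/A_old = e^-1.9385 ≈ 0.1439

14%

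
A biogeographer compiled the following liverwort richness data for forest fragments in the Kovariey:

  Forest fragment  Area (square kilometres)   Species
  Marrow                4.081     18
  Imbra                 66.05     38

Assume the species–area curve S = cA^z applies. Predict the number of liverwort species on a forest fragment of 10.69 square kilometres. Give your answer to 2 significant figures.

z = ln(38/18) / ln(66.05/4.081) = 0.7472 / 2.7841 = 0.2684
c = 18 / 4.081^0.2684 = 18 / 1.459 = 12.34
S₃ = 12.34 × 10.69^0.2684 = 12.34 × 1.889 ≈ 23.31

23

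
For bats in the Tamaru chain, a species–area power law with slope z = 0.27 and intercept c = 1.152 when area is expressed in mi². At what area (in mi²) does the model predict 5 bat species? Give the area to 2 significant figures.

230 mi²

5 = 1.152 × A^0.27  ⇒  A^0.27 = 5/1.152 = 4.34
ln A = ln(4.34) / 0.27 = 1.4679 / 0.27 = 5.4368
A = e^5.4368 ≈ 229.7 mi²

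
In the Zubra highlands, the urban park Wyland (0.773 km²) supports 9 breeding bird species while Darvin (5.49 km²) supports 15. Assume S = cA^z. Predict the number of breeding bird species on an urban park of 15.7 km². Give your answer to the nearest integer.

20

z = ln(15/9) / ln(5.49/0.773) = 0.5108 / 1.9604 = 0.2606
c = 9 / 0.773^0.2606 = 9 / 0.9351 = 9.625
S₃ = 9.625 × 15.7^0.2606 = 9.625 × 2.049 ≈ 19.72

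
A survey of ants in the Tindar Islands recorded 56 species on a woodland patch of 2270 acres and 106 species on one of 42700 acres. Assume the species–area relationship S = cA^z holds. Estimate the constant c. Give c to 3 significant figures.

10.4

z = ln(S₂/S₁) / ln(A₂/A₁) = ln(106/56) / ln(42700/2270) = 0.6381 / 2.9344 = 0.2174
c = S₁ / A₁^z = 56 / 2270^0.2174 = 56 / 5.367 = 10.43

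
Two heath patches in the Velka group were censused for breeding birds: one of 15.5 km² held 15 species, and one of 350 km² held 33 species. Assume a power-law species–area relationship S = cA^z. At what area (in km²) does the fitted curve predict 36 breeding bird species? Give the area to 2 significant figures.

490 km²

z = ln(33/15) / ln(350/15.5) = 0.7885 / 3.1171 = 0.2529
c = 15 / 15.5^0.2529 = 15 / 2 = 7.499
A = (36/7.499)^(1/0.2529) ⇒ ln A = ln(4.801)/0.2529 = 6.2019
A = e^6.2019 ≈ 493.7 km²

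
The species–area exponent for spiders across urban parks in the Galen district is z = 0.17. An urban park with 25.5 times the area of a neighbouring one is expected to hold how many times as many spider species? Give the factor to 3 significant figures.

S₂/S₁ = (A₂/A₁)^z = 25.5^0.17
ln(S₂/S₁) = 0.17 × ln 25.5 = 0.17 × 3.2387 = 0.5506
S₂/S₁ = e^0.5506 ≈ 1.734

1.73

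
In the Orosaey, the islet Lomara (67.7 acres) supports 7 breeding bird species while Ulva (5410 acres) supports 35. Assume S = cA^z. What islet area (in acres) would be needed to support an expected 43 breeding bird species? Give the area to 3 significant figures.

z = ln(35/7) / ln(5410/67.7) = 1.6094 / 4.3809 = 0.3674
c = 7 / 67.7^0.3674 = 7 / 4.704 = 1.488
A = (43/1.488)^(1/0.3674) ⇒ ln A = ln(28.9)/0.3674 = 9.1563
A = e^9.1563 ≈ 9474 acres

9470 acres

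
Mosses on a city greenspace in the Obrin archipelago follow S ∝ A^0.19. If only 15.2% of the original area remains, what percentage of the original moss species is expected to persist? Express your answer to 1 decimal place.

S_new/S_old = (A_new/A_old)^z = 0.152^0.19
= exp(0.19 × ln 0.152) = exp(0.19 × -1.8839) = exp(-0.3579) ≈ 0.6991

69.9%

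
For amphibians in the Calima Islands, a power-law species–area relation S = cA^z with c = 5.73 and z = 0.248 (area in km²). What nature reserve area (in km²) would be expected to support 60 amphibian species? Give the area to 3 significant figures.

60 = 5.73 × A^0.248  ⇒  A^0.248 = 60/5.73 = 10.47
ln A = ln(10.47) / 0.248 = 2.3486 / 0.248 = 9.4703
A = e^9.4703 ≈ 12968 km²

13000 km²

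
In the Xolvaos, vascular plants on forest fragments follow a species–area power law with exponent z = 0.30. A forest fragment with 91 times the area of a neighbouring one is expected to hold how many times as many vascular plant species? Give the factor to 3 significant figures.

3.87

S₂/S₁ = (A₂/A₁)^z = 91^0.3
ln(S₂/S₁) = 0.3 × ln 91 = 0.3 × 4.5109 = 1.3533
S₂/S₁ = e^1.3533 ≈ 3.87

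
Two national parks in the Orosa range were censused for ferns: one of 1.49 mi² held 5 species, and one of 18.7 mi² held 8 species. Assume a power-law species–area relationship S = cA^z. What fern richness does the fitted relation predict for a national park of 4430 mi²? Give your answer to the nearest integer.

22

z = ln(8/5) / ln(18.7/1.49) = 0.4700 / 2.5297 = 0.1858
c = 5 / 1.49^0.1858 = 5 / 1.077 = 4.643
S₃ = 4.643 × 4430^0.1858 = 4.643 × 4.758 ≈ 22.09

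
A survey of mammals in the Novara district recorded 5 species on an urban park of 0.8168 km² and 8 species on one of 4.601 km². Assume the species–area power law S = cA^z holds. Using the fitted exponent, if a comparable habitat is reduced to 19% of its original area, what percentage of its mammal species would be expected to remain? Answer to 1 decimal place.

63.7%

z = ln(8/5) / ln(4.601/0.8168) = 0.4700 / 1.7286 = 0.2719
S_new/S_old = (A_new/A_old)^z = 0.19^0.2719 = exp(0.2719 × -1.6607) = 0.6366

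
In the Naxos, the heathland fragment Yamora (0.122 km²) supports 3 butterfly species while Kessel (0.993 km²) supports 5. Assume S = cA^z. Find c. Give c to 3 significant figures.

5.01

z = ln(S₂/S₁) / ln(A₂/A₁) = ln(5/3) / ln(0.993/0.122) = 0.5108 / 2.0967 = 0.2436
c = S₁ / A₁^z = 3 / 0.122^0.2436 = 3 / 0.599 = 5.009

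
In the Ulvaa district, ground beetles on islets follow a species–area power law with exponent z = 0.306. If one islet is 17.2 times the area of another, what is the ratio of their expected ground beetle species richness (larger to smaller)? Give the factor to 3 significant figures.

2.39

S₂/S₁ = (A₂/A₁)^z = 17.2^0.306
ln(S₂/S₁) = 0.306 × ln 17.2 = 0.306 × 2.8449 = 0.8705
S₂/S₁ = e^0.8705 ≈ 2.388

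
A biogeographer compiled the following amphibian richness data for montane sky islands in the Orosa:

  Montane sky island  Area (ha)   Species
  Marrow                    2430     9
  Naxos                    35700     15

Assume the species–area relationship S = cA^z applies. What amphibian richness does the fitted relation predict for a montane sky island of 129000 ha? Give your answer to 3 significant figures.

19.1

z = ln(15/9) / ln(35700/2430) = 0.5108 / 2.6873 = 0.1901
c = 9 / 2430^0.1901 = 9 / 4.401 = 2.045
S₃ = 2.045 × 129000^0.1901 = 2.045 × 9.364 ≈ 19.15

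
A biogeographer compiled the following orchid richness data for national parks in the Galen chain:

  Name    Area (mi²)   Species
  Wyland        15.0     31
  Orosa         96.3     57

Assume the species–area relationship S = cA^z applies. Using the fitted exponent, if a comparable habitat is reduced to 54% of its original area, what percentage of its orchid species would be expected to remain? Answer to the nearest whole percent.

z = ln(57/31) / ln(96.3/15) = 0.6091 / 1.8594 = 0.3276
S_new/S_old = (A_new/A_old)^z = 0.54^0.3276 = exp(0.3276 × -0.6162) = 0.8172

82%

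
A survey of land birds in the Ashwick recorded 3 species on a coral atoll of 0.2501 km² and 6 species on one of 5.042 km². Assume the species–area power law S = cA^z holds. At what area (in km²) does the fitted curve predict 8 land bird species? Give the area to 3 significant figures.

z = ln(6/3) / ln(5.042/0.2501) = 0.6931 / 3.0037 = 0.2308
c = 3 / 0.2501^0.2308 = 3 / 0.7263 = 4.131
A = (8/4.131)^(1/0.2308) ⇒ ln A = ln(1.937)/0.2308 = 2.8644
A = e^2.8644 ≈ 17.54 km²

17.5 km²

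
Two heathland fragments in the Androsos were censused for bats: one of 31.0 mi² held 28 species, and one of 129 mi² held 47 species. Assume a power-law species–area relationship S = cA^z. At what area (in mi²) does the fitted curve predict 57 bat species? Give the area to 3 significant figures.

219 mi²

z = ln(47/28) / ln(129/31) = 0.5179 / 1.4258 = 0.3633
c = 28 / 31^0.3633 = 28 / 3.481 = 8.043
A = (57/8.043)^(1/0.3633) ⇒ ln A = ln(7.087)/0.3633 = 5.3908
A = e^5.3908 ≈ 219.4 mi²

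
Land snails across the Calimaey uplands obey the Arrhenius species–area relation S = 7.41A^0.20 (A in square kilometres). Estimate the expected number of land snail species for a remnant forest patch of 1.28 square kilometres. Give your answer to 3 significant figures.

S = 7.41 × 1.28^0.2
ln S = ln 7.41 + 0.2 × ln 1.28 = 2.0028 + 0.2 × 0.2469 = 2.0522
S = e^2.0522 ≈ 7.785

7.79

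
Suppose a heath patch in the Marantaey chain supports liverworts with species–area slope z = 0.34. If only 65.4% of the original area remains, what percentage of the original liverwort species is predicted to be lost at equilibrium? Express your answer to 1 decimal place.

13.4%

S_new/S_old = (A_new/A_old)^z = 0.654^0.34
= exp(0.34 × ln 0.654) = exp(0.34 × -0.4246) = exp(-0.1444) ≈ 0.8656
Fraction lost = 1 − 0.8656 = 0.1344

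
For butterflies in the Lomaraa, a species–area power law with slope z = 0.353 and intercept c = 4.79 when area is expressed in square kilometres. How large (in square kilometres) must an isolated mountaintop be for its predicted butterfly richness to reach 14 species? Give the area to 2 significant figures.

21 square kilometres

14 = 4.79 × A^0.353  ⇒  A^0.353 = 14/4.79 = 2.923
ln A = ln(2.923) / 0.353 = 1.0725 / 0.353 = 3.0383
A = e^3.0383 ≈ 20.87 square kilometres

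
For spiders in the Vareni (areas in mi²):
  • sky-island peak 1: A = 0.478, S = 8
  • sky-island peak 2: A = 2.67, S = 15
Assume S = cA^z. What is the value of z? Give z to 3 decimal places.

Taking logs: ln S = ln c + z ln A, so z = (ln S₂ − ln S₁)/(ln A₂ − ln A₁).
z = ln(15/8) / ln(2.67/0.478) = ln(1.875) / ln(5.586) = 0.6286 / 1.7202 = 0.3654

0.365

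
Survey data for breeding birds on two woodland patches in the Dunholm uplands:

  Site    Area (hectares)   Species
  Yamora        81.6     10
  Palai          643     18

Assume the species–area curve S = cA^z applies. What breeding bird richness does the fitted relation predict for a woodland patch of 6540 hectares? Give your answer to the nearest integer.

z = ln(18/10) / ln(643/81.6) = 0.5878 / 2.0643 = 0.2847
c = 10 / 81.6^0.2847 = 10 / 3.502 = 2.855
S₃ = 2.855 × 6540^0.2847 = 2.855 × 12.2 ≈ 34.84

35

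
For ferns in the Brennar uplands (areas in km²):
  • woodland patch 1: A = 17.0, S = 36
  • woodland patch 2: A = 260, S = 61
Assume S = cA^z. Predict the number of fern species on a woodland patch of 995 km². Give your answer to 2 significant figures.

79

z = ln(61/36) / ln(260/17) = 0.5274 / 2.7275 = 0.1933
c = 36 / 17^0.1933 = 36 / 1.729 = 20.82
S₃ = 20.82 × 995^0.1933 = 20.82 × 3.799 ≈ 79.07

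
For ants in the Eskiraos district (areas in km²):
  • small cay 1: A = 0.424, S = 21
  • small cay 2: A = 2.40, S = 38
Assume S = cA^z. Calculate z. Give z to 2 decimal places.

0.34

Taking logs: ln S = ln c + z ln A, so z = (ln S₂ − ln S₁)/(ln A₂ − ln A₁).
z = ln(38/21) / ln(2.4/0.424) = ln(1.81) / ln(5.66) = 0.5931 / 1.7335 = 0.3421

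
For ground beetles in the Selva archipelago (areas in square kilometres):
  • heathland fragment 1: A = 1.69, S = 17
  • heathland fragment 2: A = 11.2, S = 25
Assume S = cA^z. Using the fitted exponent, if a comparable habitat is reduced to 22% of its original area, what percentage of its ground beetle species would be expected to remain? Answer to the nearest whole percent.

z = ln(25/17) / ln(11.2/1.69) = 0.3857 / 1.8912 = 0.2039
S_new/S_old = (A_new/A_old)^z = 0.22^0.2039 = exp(0.2039 × -1.5141) = 0.7343

73%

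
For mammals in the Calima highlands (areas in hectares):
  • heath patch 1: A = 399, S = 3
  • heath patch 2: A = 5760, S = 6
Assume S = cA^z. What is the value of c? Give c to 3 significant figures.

z = ln(S₂/S₁) / ln(A₂/A₁) = ln(6/3) / ln(5760/399) = 0.6931 / 2.6697 = 0.2596
c = S₁ / A₁^z = 3 / 399^0.2596 = 3 / 4.735 = 0.6336

0.634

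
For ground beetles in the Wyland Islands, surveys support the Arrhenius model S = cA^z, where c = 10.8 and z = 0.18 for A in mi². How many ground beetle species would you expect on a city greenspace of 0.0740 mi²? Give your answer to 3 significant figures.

6.76

S = 10.8 × 0.074^0.18
ln S = ln 10.8 + 0.18 × ln 0.074 = 2.3795 + 0.18 × -2.6037 = 1.9109
S = e^1.9109 ≈ 6.759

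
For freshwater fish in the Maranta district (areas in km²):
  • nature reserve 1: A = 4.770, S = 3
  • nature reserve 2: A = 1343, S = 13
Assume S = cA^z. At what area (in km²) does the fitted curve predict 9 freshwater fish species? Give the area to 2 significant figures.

z = ln(13/3) / ln(1343/4.77) = 1.4663 / 5.6403 = 0.2600
c = 3 / 4.77^0.2600 = 3 / 1.501 = 1.999
A = (9/1.999)^(1/0.2600) ⇒ ln A = ln(4.503)/0.2600 = 5.7882
A = e^5.7882 ≈ 326.4 km²

330 km²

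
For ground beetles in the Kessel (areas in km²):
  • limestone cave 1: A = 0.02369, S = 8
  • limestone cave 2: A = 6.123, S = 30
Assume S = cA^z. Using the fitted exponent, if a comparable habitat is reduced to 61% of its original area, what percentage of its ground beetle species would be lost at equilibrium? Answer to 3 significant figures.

z = ln(30/8) / ln(6.123/0.02369) = 1.3218 / 5.5548 = 0.2380
S_new/S_old = (A_new/A_old)^z = 0.61^0.2380 = exp(0.2380 × -0.4943) = 0.889
Fraction lost = 1 − 0.889 = 0.111

11.1%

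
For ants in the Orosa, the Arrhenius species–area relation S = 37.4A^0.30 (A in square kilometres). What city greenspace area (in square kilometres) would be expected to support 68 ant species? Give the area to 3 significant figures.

68 = 37.4 × A^0.3  ⇒  A^0.3 = 68/37.4 = 1.818
ln A = ln(1.818) / 0.3 = 0.5978 / 0.3 = 1.9928
A = e^1.9928 ≈ 7.336 square kilometres

7.34 square kilometres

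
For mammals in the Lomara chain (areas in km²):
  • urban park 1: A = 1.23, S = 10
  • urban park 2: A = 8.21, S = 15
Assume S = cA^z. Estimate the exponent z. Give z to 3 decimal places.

0.214

Taking logs: ln S = ln c + z ln A, so z = (ln S₂ − ln S₁)/(ln A₂ − ln A₁).
z = ln(15/10) / ln(8.21/1.23) = ln(1.5) / ln(6.675) = 0.4055 / 1.8983 = 0.2136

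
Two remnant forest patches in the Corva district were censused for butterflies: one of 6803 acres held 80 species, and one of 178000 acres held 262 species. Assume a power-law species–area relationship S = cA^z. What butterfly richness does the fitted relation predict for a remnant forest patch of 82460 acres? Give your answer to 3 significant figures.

198

z = ln(262/80) / ln(178000/6803) = 1.1863 / 3.2644 = 0.3634
c = 80 / 6803^0.3634 = 80 / 24.71 = 3.238
S₃ = 3.238 × 82460^0.3634 = 3.238 × 61.18 ≈ 198.1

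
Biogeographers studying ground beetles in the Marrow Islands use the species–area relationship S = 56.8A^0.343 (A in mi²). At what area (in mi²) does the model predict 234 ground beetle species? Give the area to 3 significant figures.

234 = 56.8 × A^0.343  ⇒  A^0.343 = 234/56.8 = 4.12
ln A = ln(4.12) / 0.343 = 1.4158 / 0.343 = 4.1277
A = e^4.1277 ≈ 62.03 mi²

62.0 mi²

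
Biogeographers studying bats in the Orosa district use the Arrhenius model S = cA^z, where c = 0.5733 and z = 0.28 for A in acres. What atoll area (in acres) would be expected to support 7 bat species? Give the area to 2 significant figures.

7 = 0.5733 × A^0.28  ⇒  A^0.28 = 7/0.5733 = 12.21
ln A = ln(12.21) / 0.28 = 2.5023 / 0.28 = 8.9366
A = e^8.9366 ≈ 7606 acres

7600 acres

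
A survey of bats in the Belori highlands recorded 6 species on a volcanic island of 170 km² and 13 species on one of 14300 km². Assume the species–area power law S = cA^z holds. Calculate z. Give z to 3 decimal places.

0.174

Taking logs: ln S = ln c + z ln A, so z = (ln S₂ − ln S₁)/(ln A₂ − ln A₁).
z = ln(13/6) / ln(14300/170) = ln(2.167) / ln(84.12) = 0.7732 / 4.4322 = 0.1744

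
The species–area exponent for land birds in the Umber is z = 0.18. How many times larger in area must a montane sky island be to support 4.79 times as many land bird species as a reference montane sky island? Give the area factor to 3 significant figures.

(A₂/A₁)^0.18 = 4.79, so A₂/A₁ = 4.79^(1/0.18) = 4.79^5.556
ln(A₂/A₁) = ln 4.79 / 0.18 = 1.5665 / 0.18 = 8.7029
A₂/A₁ = e^8.7029 ≈ 6021

6020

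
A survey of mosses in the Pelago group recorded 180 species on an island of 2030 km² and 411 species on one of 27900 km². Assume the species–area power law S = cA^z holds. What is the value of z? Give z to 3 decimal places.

Taking logs: ln S = ln c + z ln A, so z = (ln S₂ − ln S₁)/(ln A₂ − ln A₁).
z = ln(411/180) / ln(27900/2030) = ln(2.283) / ln(13.74) = 0.8256 / 2.6206 = 0.3151

0.315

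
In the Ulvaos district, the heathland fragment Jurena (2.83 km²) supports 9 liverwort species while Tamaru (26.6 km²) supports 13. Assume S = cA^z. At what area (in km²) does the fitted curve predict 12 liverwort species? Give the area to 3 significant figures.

16.3 km²

z = ln(13/9) / ln(26.6/2.83) = 0.3677 / 2.2406 = 0.1641
c = 9 / 2.83^0.1641 = 9 / 1.186 = 7.587
A = (12/7.587)^(1/0.1641) ⇒ ln A = ln(1.582)/0.1641 = 2.7932
A = e^2.7932 ≈ 16.33 km²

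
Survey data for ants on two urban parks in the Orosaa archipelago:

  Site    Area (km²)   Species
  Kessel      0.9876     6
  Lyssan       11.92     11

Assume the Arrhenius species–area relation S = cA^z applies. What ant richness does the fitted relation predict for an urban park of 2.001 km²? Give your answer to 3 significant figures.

z = ln(11/6) / ln(11.92/0.9876) = 0.6061 / 2.4907 = 0.2434
c = 6 / 0.9876^0.2434 = 6 / 0.997 = 6.018
S₃ = 6.018 × 2.001^0.2434 = 6.018 × 1.184 ≈ 7.125

7.12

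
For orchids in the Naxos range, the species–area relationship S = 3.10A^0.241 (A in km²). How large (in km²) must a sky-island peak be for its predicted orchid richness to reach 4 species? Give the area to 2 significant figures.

2.9 km²

4 = 3.1 × A^0.241  ⇒  A^0.241 = 4/3.1 = 1.29
ln A = ln(1.29) / 0.241 = 0.2549 / 0.241 = 1.0576
A = e^1.0576 ≈ 2.88 km²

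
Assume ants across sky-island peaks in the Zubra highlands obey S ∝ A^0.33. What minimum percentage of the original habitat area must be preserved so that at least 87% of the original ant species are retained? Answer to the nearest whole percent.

Need (A_new/A_old)^0.33 = 0.87, so A_new/A_old = 0.87^(1/0.33) = 0.87^3.03
ln(A_new/A_old) = ln 0.87 / 0.33 = -0.1393 / 0.33 = -0.4220
A_new/A_old = e^-0.4220 ≈ 0.6557

66%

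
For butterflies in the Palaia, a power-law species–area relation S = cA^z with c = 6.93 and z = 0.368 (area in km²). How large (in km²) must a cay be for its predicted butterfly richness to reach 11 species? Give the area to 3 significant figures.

11 = 6.93 × A^0.368  ⇒  A^0.368 = 11/6.93 = 1.587
ln A = ln(1.587) / 0.368 = 0.4620 / 0.368 = 1.2555
A = e^1.2555 ≈ 3.51 km²

3.51 km²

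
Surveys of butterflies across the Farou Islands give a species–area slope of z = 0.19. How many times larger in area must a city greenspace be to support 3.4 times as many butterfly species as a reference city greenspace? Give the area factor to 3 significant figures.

627

(A₂/A₁)^0.19 = 3.4, so A₂/A₁ = 3.4^(1/0.19) = 3.4^5.263
ln(A₂/A₁) = ln 3.4 / 0.19 = 1.2238 / 0.19 = 6.4409
A₂/A₁ = e^6.4409 ≈ 627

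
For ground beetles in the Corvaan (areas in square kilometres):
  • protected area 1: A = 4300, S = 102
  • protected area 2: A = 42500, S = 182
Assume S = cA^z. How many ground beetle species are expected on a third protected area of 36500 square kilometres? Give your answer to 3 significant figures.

z = ln(182/102) / ln(42500/4300) = 0.5790 / 2.2909 = 0.2528
c = 102 / 4300^0.2528 = 102 / 8.287 = 12.31
S₃ = 12.31 × 36500^0.2528 = 12.31 × 14.23 ≈ 175.1

175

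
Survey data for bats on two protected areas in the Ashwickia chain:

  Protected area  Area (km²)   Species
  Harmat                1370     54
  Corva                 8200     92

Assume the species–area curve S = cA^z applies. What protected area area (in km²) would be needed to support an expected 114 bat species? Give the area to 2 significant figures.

z = ln(92/54) / ln(8200/1370) = 0.5328 / 1.7893 = 0.2978
c = 54 / 1370^0.2978 = 54 / 8.59 = 6.286
A = (114/6.286)^(1/0.2978) ⇒ ln A = ln(18.14)/0.2978 = 9.7319
A = e^9.7319 ≈ 16847 km²

17000 km²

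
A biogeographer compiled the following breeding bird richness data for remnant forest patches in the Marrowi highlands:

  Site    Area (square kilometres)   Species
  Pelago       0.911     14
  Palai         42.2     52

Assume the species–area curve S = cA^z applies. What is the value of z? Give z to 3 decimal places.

0.342

Taking logs: ln S = ln c + z ln A, so z = (ln S₂ − ln S₁)/(ln A₂ − ln A₁).
z = ln(52/14) / ln(42.2/0.911) = ln(3.714) / ln(46.32) = 1.3122 / 3.8356 = 0.3421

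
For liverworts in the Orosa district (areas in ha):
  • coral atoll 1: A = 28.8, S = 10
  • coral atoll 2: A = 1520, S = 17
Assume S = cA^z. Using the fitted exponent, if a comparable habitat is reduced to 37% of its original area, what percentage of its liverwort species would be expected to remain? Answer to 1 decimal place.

87.5%

z = ln(17/10) / ln(1520/28.8) = 0.5306 / 3.9661 = 0.1338
S_new/S_old = (A_new/A_old)^z = 0.37^0.1338 = exp(0.1338 × -0.9943) = 0.8754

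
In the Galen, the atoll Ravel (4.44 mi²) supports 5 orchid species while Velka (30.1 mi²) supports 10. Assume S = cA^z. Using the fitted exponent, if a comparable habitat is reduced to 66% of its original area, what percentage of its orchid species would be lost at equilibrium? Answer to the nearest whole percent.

14%

z = ln(10/5) / ln(30.1/4.44) = 0.6931 / 1.9139 = 0.3622
S_new/S_old = (A_new/A_old)^z = 0.66^0.3622 = exp(0.3622 × -0.4155) = 0.8603
Fraction lost = 1 − 0.8603 = 0.1397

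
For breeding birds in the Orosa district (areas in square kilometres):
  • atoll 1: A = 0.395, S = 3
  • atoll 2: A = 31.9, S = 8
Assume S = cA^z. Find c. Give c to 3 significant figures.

z = ln(S₂/S₁) / ln(A₂/A₁) = ln(8/3) / ln(31.9/0.395) = 0.9808 / 4.3915 = 0.2233
c = S₁ / A₁^z = 3 / 0.395^0.2233 = 3 / 0.8126 = 3.692

3.69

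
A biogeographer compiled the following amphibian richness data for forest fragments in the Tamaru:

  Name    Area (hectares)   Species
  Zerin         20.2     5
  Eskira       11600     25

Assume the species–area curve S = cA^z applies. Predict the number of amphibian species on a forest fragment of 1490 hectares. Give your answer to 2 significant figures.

15

z = ln(25/5) / ln(11600/20.2) = 1.6094 / 6.3531 = 0.2533
c = 5 / 20.2^0.2533 = 5 / 2.141 = 2.335
S₃ = 2.335 × 1490^0.2533 = 2.335 × 6.366 ≈ 14.86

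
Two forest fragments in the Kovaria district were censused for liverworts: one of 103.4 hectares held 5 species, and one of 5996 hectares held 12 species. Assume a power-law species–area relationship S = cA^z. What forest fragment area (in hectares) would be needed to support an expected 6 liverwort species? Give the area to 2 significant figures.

z = ln(12/5) / ln(5996/103.4) = 0.8755 / 4.0602 = 0.2156
c = 5 / 103.4^0.2156 = 5 / 2.719 = 1.839
A = (6/1.839)^(1/0.2156) ⇒ ln A = ln(3.263)/0.2156 = 5.4842
A = e^5.4842 ≈ 240.9 hectares

240 hectares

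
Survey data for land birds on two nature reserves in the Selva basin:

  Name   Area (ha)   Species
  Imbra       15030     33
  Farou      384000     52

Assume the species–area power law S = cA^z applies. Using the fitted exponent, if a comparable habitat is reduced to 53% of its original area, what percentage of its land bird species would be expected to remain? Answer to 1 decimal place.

z = ln(52/33) / ln(384000/15030) = 0.4547 / 3.2406 = 0.1403
S_new/S_old = (A_new/A_old)^z = 0.53^0.1403 = exp(0.1403 × -0.6349) = 0.9148

91.5%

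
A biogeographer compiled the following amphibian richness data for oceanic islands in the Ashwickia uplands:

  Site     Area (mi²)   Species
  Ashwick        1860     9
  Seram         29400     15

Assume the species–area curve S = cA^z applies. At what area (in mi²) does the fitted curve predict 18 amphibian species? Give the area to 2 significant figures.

79000 mi²

z = ln(15/9) / ln(29400/1860) = 0.5108 / 2.7604 = 0.1851
c = 9 / 1860^0.1851 = 9 / 4.027 = 2.235
A = (18/2.235)^(1/0.1851) ⇒ ln A = ln(8.055)/0.1851 = 11.2740
A = e^11.2740 ≈ 78746 mi²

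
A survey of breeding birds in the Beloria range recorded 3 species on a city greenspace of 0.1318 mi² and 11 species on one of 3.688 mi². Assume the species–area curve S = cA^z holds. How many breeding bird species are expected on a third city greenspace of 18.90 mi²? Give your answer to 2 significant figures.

21

z = ln(11/3) / ln(3.688/0.1318) = 1.2993 / 3.3316 = 0.3900
c = 3 / 0.1318^0.3900 = 3 / 0.4537 = 6.612
S₃ = 6.612 × 18.9^0.3900 = 6.612 × 3.146 ≈ 20.8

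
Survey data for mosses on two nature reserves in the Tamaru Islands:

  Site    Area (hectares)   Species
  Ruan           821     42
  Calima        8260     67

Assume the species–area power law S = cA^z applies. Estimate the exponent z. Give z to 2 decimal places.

0.20

Taking logs: ln S = ln c + z ln A, so z = (ln S₂ − ln S₁)/(ln A₂ − ln A₁).
z = ln(67/42) / ln(8260/821) = ln(1.595) / ln(10.06) = 0.4670 / 2.3087 = 0.2023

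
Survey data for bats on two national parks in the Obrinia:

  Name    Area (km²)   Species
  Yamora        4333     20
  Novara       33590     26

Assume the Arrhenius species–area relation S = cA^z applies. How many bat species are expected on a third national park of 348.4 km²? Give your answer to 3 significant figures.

14.5

z = ln(26/20) / ln(33590/4333) = 0.2624 / 2.0480 = 0.1281
c = 20 / 4333^0.1281 = 20 / 2.924 = 6.841
S₃ = 6.841 × 348.4^0.1281 = 6.841 × 2.117 ≈ 14.48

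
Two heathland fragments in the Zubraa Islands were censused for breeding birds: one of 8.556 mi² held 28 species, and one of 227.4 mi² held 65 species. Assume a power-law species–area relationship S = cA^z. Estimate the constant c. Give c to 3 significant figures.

z = ln(S₂/S₁) / ln(A₂/A₁) = ln(65/28) / ln(227.4/8.556) = 0.8422 / 3.2801 = 0.2568
c = S₁ / A₁^z = 28 / 8.556^0.2568 = 28 / 1.735 = 16.14

16.1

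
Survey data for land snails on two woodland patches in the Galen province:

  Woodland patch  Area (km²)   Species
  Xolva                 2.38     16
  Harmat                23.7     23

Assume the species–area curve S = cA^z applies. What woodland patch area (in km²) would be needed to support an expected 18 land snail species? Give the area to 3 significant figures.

z = ln(23/16) / ln(23.7/2.38) = 0.3629 / 2.2984 = 0.1579
c = 16 / 2.38^0.1579 = 16 / 1.147 = 13.95
A = (18/13.95)^(1/0.1579) ⇒ ln A = ln(1.29)/0.1579 = 1.6131
A = e^1.6131 ≈ 5.018 km²

5.02 km²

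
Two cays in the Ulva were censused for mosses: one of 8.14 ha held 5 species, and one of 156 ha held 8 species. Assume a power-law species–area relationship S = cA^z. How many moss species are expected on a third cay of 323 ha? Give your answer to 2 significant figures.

9.0

z = ln(8/5) / ln(156/8.14) = 0.4700 / 2.9531 = 0.1592
c = 5 / 8.14^0.1592 = 5 / 1.396 = 3.581
S₃ = 3.581 × 323^0.1592 = 3.581 × 2.508 ≈ 8.982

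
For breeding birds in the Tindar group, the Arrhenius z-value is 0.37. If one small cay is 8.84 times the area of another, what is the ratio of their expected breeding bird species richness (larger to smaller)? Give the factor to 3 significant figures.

S₂/S₁ = (A₂/A₁)^z = 8.84^0.37
ln(S₂/S₁) = 0.37 × ln 8.84 = 0.37 × 2.1793 = 0.8063
S₂/S₁ = e^0.8063 ≈ 2.24

2.24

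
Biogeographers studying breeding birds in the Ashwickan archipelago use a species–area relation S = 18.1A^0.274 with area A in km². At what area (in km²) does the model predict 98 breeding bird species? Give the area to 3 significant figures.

98 = 18.1 × A^0.274  ⇒  A^0.274 = 98/18.1 = 5.414
ln A = ln(5.414) / 0.274 = 1.6891 / 0.274 = 6.1644
A = e^6.1644 ≈ 475.5 km²

476 km²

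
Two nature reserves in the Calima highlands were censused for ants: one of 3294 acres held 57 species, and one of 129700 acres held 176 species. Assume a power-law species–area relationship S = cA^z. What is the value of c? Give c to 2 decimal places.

4.74

z = ln(S₂/S₁) / ln(A₂/A₁) = ln(176/57) / ln(129700/3294) = 1.1274 / 3.6731 = 0.3069
c = S₁ / A₁^z = 57 / 3294^0.3069 = 57 / 12.02 = 4.744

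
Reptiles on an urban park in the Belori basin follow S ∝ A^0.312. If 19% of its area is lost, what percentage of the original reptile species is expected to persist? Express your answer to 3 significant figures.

93.6%

S_new/S_old = (A_new/A_old)^z = 0.81^0.312
= exp(0.312 × ln 0.81) = exp(0.312 × -0.2107) = exp(-0.0657) ≈ 0.9364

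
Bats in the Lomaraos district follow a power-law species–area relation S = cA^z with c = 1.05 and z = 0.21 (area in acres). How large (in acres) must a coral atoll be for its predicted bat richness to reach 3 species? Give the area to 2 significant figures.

3 = 1.05 × A^0.21  ⇒  A^0.21 = 3/1.05 = 2.857
ln A = ln(2.857) / 0.21 = 1.0498 / 0.21 = 4.9992
A = e^4.9992 ≈ 148.3 acres

150 acres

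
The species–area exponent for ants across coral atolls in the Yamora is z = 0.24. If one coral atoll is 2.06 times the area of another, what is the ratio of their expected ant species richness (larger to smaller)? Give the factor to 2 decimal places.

1.19

S₂/S₁ = (A₂/A₁)^z = 2.06^0.24
ln(S₂/S₁) = 0.24 × ln 2.06 = 0.24 × 0.7227 = 0.1734
S₂/S₁ = e^0.1734 ≈ 1.189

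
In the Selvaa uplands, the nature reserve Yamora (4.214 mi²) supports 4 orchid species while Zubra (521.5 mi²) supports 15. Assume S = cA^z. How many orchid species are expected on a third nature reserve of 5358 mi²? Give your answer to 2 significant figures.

z = ln(15/4) / ln(521.5/4.214) = 1.3218 / 4.8183 = 0.2743
c = 4 / 4.214^0.2743 = 4 / 1.484 = 2.696
S₃ = 2.696 × 5358^0.2743 = 2.696 × 10.54 ≈ 28.42

28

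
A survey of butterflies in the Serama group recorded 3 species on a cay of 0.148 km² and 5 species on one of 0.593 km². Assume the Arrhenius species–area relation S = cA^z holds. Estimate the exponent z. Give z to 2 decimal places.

0.37

Taking logs: ln S = ln c + z ln A, so z = (ln S₂ − ln S₁)/(ln A₂ − ln A₁).
z = ln(5/3) / ln(0.593/0.148) = ln(1.667) / ln(4.007) = 0.5108 / 1.3880 = 0.3680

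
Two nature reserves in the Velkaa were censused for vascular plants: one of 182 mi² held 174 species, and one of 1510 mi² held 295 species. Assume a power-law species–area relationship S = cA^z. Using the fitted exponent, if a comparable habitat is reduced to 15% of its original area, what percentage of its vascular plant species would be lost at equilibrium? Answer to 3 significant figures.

z = ln(295/174) / ln(1510/182) = 0.5279 / 2.1159 = 0.2495
S_new/S_old = (A_new/A_old)^z = 0.15^0.2495 = exp(0.2495 × -1.8971) = 0.6229
Fraction lost = 1 − 0.6229 = 0.3771

37.7%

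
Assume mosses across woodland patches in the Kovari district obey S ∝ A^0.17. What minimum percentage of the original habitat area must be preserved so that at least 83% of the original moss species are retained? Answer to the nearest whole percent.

Need (A_new/A_old)^0.17 = 0.83, so A_new/A_old = 0.83^(1/0.17) = 0.83^5.882
ln(A_new/A_old) = ln 0.83 / 0.17 = -0.1863 / 0.17 = -1.0961
A_new/A_old = e^-1.0961 ≈ 0.3342

33%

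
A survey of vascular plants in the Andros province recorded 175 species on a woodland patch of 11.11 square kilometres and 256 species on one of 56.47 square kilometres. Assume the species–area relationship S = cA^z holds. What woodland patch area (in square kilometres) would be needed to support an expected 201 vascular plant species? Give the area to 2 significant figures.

20 square kilometres

z = ln(256/175) / ln(56.47/11.11) = 0.3804 / 1.6259 = 0.2340
c = 175 / 11.11^0.2340 = 175 / 1.757 = 99.63
A = (201/99.63)^(1/0.2340) ⇒ ln A = ln(2.018)/0.2340 = 2.9999
A = e^2.9999 ≈ 20.08 square kilometres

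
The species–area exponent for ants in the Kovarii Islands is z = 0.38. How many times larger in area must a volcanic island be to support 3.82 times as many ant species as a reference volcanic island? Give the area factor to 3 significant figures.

34.0

(A₂/A₁)^0.38 = 3.82, so A₂/A₁ = 3.82^(1/0.38) = 3.82^2.632
ln(A₂/A₁) = ln 3.82 / 0.38 = 1.3403 / 0.38 = 3.5270
A₂/A₁ = e^3.5270 ≈ 34.02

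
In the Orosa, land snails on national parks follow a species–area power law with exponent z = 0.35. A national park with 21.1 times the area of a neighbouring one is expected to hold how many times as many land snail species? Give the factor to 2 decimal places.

S₂/S₁ = (A₂/A₁)^z = 21.1^0.35
ln(S₂/S₁) = 0.35 × ln 21.1 = 0.35 × 3.0493 = 1.0672
S₂/S₁ = e^1.0672 ≈ 2.907

2.91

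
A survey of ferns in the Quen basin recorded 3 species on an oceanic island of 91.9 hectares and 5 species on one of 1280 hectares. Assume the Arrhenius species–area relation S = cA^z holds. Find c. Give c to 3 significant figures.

1.25

z = ln(S₂/S₁) / ln(A₂/A₁) = ln(5/3) / ln(1280/91.9) = 0.5108 / 2.6339 = 0.1939
c = S₁ / A₁^z = 3 / 91.9^0.1939 = 3 / 2.403 = 1.248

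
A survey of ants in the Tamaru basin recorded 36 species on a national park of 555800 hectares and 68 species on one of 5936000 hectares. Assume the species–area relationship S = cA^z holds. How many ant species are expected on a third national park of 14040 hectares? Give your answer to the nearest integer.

z = ln(68/36) / ln(5936000/555800) = 0.6360 / 2.3684 = 0.2685
c = 36 / 555800^0.2685 = 36 / 34.89 = 1.032
S₃ = 1.032 × 14040^0.2685 = 1.032 × 12.99 ≈ 13.41

13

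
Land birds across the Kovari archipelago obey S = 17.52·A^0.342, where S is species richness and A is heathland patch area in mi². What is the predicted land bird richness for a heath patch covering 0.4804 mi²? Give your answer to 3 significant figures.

13.6

S = 17.52 × 0.4804^0.342 = 17.52 × 0.7782 ≈ 13.63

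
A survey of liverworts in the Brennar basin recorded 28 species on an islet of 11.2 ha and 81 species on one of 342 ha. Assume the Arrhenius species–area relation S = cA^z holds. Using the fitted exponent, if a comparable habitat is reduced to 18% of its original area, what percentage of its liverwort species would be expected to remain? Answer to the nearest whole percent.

z = ln(81/28) / ln(342/11.2) = 1.0622 / 3.4189 = 0.3107
S_new/S_old = (A_new/A_old)^z = 0.18^0.3107 = exp(0.3107 × -1.7148) = 0.587

59%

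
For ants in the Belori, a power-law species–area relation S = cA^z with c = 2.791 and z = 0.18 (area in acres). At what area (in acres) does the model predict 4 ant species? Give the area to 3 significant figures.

7.38 acres

4 = 2.791 × A^0.18  ⇒  A^0.18 = 4/2.791 = 1.433
ln A = ln(1.433) / 0.18 = 0.3599 / 0.18 = 1.9994
A = e^1.9994 ≈ 7.385 acres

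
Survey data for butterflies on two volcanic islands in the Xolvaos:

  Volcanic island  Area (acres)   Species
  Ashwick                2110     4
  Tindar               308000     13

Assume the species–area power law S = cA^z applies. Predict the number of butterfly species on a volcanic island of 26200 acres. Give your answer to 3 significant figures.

z = ln(13/4) / ln(308000/2110) = 1.1787 / 4.9834 = 0.2365
c = 4 / 2110^0.2365 = 4 / 6.113 = 0.6544
S₃ = 0.6544 × 26200^0.2365 = 0.6544 × 11.09 ≈ 7.258

7.26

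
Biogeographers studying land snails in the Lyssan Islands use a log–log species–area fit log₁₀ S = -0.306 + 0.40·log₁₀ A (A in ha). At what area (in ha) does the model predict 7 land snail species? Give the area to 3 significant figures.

7 = 0.4943 × A^0.4  ⇒  A^0.4 = 7/0.4943 = 14.16
ln A = ln(14.16) / 0.4 = 2.6505 / 0.4 = 6.6263
A = e^6.6263 ≈ 754.6 ha

755 ha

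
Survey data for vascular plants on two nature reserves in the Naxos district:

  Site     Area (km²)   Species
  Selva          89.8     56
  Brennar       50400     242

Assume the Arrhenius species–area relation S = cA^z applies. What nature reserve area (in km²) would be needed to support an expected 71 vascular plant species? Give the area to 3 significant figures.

251 km²

z = ln(242/56) / ln(50400/89.8) = 1.4636 / 6.3302 = 0.2312
c = 56 / 89.8^0.2312 = 56 / 2.829 = 19.8
A = (71/19.8)^(1/0.2312) ⇒ ln A = ln(3.587)/0.2312 = 5.5241
A = e^5.5241 ≈ 250.6 km²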